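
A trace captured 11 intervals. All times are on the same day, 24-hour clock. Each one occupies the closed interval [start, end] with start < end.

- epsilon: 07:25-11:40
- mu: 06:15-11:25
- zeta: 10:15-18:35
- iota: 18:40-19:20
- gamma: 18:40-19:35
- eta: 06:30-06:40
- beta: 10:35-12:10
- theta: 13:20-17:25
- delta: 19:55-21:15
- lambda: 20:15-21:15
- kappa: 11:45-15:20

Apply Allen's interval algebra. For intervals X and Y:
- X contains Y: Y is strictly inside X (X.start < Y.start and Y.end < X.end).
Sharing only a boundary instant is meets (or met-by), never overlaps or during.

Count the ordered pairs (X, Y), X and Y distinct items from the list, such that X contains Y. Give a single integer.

4

Checking all 110 ordered pairs for relation 'contains'; matching pairs in alphabetical order:
(mu, eta): mu contains eta ✓
(zeta, beta): zeta contains beta ✓
(zeta, kappa): zeta contains kappa ✓
(zeta, theta): zeta contains theta ✓
Count: 4.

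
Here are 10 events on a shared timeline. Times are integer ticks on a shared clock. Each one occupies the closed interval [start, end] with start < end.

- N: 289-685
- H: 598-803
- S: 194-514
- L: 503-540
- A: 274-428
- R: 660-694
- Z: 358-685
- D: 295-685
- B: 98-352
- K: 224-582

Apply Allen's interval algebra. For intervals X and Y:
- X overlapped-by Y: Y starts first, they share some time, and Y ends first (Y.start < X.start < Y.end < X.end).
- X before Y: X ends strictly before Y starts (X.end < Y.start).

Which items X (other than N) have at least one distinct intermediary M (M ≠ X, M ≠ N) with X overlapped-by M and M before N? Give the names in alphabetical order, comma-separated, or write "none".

none

Target N = [289, 685].
Intermediaries M with M before N: none.
Union: none.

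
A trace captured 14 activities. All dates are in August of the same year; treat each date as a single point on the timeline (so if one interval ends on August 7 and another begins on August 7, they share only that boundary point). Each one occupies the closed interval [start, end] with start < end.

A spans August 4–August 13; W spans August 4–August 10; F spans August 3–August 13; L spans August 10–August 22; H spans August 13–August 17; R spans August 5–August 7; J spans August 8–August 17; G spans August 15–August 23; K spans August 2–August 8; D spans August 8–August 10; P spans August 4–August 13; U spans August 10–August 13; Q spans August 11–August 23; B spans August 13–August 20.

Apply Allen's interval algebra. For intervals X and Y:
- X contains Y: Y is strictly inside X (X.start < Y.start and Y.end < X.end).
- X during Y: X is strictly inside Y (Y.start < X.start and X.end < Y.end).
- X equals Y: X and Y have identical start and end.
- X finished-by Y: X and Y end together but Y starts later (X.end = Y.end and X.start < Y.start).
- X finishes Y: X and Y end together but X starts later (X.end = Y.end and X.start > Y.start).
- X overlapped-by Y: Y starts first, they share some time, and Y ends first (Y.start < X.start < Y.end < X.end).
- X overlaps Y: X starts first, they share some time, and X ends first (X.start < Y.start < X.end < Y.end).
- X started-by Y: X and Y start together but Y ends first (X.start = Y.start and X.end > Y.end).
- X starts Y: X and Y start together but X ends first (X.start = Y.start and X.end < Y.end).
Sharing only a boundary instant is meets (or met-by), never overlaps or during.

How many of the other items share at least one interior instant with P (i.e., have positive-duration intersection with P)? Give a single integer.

Target P = [August 4, August 13].
A [August 4, August 13] → equals → counts.
B [August 13, August 20] → met-by → no.
D [August 8, August 10] → during → counts.
F [August 3, August 13] → finished-by → counts.
G [August 15, August 23] → after → no.
H [August 13, August 17] → met-by → no.
J [August 8, August 17] → overlapped-by → counts.
K [August 2, August 8] → overlaps → counts.
L [August 10, August 22] → overlapped-by → counts.
Q [August 11, August 23] → overlapped-by → counts.
R [August 5, August 7] → during → counts.
U [August 10, August 13] → finishes → counts.
W [August 4, August 10] → starts → counts.
Total: 10.

10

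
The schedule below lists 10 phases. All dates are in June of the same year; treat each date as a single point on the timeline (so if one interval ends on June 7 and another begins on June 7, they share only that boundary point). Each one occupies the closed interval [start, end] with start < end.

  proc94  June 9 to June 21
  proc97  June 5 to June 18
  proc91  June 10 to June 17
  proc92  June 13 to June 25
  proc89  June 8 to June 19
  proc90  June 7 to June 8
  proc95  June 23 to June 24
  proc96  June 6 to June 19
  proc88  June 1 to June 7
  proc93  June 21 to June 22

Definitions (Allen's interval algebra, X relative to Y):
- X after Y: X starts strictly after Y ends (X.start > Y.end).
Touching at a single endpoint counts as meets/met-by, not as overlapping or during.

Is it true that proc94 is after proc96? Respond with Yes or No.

No

proc94 = [June 9, June 21], proc96 = [June 6, June 19].
Actual relation of proc94 to proc96: overlapped-by.
Asked whether 'after' holds → No.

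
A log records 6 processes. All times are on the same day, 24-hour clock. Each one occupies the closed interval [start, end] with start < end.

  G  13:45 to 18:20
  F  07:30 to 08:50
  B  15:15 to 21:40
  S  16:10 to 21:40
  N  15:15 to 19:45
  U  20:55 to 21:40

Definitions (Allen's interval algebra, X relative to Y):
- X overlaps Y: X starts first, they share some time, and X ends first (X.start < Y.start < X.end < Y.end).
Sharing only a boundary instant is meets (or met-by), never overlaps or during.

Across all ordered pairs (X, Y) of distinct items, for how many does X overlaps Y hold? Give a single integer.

Checking all 30 ordered pairs for relation 'overlaps'; matching pairs in alphabetical order:
(G, B): G overlaps B ✓
(G, N): G overlaps N ✓
(G, S): G overlaps S ✓
(N, S): N overlaps S ✓
Count: 4.

4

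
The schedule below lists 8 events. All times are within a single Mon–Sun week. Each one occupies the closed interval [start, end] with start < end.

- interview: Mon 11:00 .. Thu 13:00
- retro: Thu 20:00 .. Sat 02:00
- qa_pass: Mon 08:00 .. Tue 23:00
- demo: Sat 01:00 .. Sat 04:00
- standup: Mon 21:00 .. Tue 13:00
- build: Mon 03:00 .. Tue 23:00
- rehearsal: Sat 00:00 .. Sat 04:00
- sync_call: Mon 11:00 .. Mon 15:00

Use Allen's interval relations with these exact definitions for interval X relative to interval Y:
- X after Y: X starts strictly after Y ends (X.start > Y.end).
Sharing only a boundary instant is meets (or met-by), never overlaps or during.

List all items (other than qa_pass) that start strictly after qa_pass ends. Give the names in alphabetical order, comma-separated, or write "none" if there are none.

Target qa_pass = [Mon 08:00, Tue 23:00].
build [Mon 03:00, Tue 23:00] → finished-by → no.
demo [Sat 01:00, Sat 04:00] → after → yes.
interview [Mon 11:00, Thu 13:00] → overlapped-by → no.
rehearsal [Sat 00:00, Sat 04:00] → after → yes.
retro [Thu 20:00, Sat 02:00] → after → yes.
standup [Mon 21:00, Tue 13:00] → during → no.
sync_call [Mon 11:00, Mon 15:00] → during → no.
Result: demo, rehearsal, retro.

demo, rehearsal, retro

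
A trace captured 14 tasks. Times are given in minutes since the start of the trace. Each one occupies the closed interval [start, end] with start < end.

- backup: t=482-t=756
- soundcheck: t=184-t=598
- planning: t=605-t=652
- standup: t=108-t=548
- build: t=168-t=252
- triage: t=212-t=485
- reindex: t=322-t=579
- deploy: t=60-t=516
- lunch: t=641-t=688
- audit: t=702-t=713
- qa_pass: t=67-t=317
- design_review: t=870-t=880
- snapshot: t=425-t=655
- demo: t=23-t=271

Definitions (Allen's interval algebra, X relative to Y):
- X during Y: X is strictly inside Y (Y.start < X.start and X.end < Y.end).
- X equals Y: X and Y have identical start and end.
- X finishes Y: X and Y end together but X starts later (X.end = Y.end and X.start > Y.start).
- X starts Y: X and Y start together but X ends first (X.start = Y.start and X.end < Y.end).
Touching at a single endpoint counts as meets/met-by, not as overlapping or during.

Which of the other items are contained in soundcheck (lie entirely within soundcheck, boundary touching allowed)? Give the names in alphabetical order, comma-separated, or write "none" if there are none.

Target soundcheck = [t=184, t=598].
audit [t=702, t=713] → after → no.
backup [t=482, t=756] → overlapped-by → no.
build [t=168, t=252] → overlaps → no.
demo [t=23, t=271] → overlaps → no.
deploy [t=60, t=516] → overlaps → no.
design_review [t=870, t=880] → after → no.
lunch [t=641, t=688] → after → no.
planning [t=605, t=652] → after → no.
qa_pass [t=67, t=317] → overlaps → no.
reindex [t=322, t=579] → during → yes.
snapshot [t=425, t=655] → overlapped-by → no.
standup [t=108, t=548] → overlaps → no.
triage [t=212, t=485] → during → yes.
Result: reindex, triage.

reindex, triage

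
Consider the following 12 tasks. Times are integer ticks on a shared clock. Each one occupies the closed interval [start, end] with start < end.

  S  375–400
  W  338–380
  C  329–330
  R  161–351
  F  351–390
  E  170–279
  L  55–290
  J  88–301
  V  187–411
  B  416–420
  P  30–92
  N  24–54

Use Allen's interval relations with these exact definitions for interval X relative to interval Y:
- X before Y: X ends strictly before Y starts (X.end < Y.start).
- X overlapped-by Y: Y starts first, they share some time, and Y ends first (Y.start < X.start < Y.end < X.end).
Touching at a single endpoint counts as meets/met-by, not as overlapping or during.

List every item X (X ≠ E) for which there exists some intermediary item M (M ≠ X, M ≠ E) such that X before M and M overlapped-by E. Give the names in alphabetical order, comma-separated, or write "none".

N, P

Target E = [170, 279].
Intermediaries M with M overlapped-by E: V.
Via V — items with X before V: N, P.
Union: N, P.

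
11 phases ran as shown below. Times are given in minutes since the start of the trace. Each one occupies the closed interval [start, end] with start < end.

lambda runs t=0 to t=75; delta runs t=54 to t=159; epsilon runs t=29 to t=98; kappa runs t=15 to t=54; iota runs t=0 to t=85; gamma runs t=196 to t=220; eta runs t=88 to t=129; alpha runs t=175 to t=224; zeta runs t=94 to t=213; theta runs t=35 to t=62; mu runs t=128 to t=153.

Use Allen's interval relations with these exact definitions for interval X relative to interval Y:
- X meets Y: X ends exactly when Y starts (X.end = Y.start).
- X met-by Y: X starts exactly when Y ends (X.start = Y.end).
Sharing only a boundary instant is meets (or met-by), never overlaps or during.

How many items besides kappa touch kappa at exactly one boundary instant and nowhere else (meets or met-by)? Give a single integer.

Target kappa = [t=15, t=54].
alpha [t=175, t=224] → after → no.
delta [t=54, t=159] → met-by → counts.
epsilon [t=29, t=98] → overlapped-by → no.
eta [t=88, t=129] → after → no.
gamma [t=196, t=220] → after → no.
iota [t=0, t=85] → contains → no.
lambda [t=0, t=75] → contains → no.
mu [t=128, t=153] → after → no.
theta [t=35, t=62] → overlapped-by → no.
zeta [t=94, t=213] → after → no.
Total: 1.

1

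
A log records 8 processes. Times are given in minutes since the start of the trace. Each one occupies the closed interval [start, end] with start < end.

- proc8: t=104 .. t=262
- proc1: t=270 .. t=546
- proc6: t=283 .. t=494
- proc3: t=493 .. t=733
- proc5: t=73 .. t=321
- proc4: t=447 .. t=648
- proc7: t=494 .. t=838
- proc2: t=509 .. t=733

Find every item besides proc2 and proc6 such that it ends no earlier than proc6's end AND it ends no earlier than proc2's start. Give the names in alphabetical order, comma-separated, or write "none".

Conditions: its end is no earlier than proc6's end (X.end >= t=494) AND its end is no earlier than proc2's start (X.end >= t=509).
proc1: end t=546 >= t=494? ✓; end t=546 >= t=509? ✓ → yes.
proc3: end t=733 >= t=494? ✓; end t=733 >= t=509? ✓ → yes.
proc4: end t=648 >= t=494? ✓; end t=648 >= t=509? ✓ → yes.
proc5: end t=321 >= t=494? ✗; end t=321 >= t=509? ✗ → no.
proc7: end t=838 >= t=494? ✓; end t=838 >= t=509? ✓ → yes.
proc8: end t=262 >= t=494? ✗; end t=262 >= t=509? ✗ → no.
Result: proc1, proc3, proc4, proc7.

proc1, proc3, proc4, proc7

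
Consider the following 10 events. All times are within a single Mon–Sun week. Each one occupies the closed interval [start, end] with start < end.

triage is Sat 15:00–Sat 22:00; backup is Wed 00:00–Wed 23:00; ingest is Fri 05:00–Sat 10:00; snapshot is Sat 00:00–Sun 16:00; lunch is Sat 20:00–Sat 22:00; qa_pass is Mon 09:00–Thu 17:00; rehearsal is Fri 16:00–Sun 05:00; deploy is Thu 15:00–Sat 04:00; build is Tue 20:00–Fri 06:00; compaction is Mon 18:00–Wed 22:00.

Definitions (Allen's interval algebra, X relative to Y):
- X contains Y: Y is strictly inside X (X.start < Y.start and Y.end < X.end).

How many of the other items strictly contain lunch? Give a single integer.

Target lunch = [Sat 20:00, Sat 22:00].
backup [Wed 00:00, Wed 23:00] → before → no.
build [Tue 20:00, Fri 06:00] → before → no.
compaction [Mon 18:00, Wed 22:00] → before → no.
deploy [Thu 15:00, Sat 04:00] → before → no.
ingest [Fri 05:00, Sat 10:00] → before → no.
qa_pass [Mon 09:00, Thu 17:00] → before → no.
rehearsal [Fri 16:00, Sun 05:00] → contains → counts.
snapshot [Sat 00:00, Sun 16:00] → contains → counts.
triage [Sat 15:00, Sat 22:00] → finished-by → no.
Total: 2.

2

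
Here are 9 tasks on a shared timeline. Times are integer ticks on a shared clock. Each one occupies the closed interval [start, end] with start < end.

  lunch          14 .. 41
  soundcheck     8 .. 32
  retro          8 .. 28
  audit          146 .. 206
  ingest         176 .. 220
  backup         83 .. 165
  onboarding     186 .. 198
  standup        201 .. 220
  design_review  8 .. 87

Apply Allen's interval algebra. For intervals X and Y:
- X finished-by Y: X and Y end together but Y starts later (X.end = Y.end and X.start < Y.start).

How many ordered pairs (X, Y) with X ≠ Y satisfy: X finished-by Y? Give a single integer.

Checking all 72 ordered pairs for relation 'finished-by'; matching pairs in alphabetical order:
(ingest, standup): ingest finished-by standup ✓
Count: 1.

1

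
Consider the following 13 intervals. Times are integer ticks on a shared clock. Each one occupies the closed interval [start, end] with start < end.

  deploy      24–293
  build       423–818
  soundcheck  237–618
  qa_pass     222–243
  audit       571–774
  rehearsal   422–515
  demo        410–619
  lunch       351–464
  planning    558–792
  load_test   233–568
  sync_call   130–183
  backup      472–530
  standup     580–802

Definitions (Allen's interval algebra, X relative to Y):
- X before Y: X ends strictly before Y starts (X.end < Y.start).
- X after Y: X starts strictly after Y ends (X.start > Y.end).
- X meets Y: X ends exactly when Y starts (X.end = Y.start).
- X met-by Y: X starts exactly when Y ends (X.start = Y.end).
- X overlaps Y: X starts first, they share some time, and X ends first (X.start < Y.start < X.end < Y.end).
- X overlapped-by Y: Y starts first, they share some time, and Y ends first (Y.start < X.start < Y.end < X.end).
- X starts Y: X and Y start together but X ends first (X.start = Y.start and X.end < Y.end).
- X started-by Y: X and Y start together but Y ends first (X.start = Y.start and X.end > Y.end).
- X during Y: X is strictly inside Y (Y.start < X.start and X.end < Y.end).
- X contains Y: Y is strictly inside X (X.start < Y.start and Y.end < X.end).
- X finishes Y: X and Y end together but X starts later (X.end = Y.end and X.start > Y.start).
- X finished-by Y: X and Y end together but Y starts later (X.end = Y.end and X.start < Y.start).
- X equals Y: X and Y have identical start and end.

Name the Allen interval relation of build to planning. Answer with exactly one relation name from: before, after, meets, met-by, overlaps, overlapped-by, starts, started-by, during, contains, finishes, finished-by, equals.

contains

build = [423, 818]; planning = [558, 792].
Compare endpoints: build.start < planning.start, build.start < planning.end, build.end > planning.start, build.end > planning.end.
That pattern is 'contains'.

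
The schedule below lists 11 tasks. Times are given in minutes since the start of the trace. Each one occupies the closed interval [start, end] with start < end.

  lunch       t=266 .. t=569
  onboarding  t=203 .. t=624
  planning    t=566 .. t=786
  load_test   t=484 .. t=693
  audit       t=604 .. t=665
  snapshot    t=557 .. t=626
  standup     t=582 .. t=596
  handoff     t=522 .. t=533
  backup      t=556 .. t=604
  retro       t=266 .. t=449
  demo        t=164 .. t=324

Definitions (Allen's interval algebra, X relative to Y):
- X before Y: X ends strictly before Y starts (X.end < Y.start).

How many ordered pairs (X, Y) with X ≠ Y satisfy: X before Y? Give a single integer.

Checking all 110 ordered pairs for relation 'before'; matching pairs in alphabetical order:
(demo, audit): demo before audit ✓
(demo, backup): demo before backup ✓
(demo, handoff): demo before handoff ✓
(demo, load_test): demo before load_test ✓
(demo, planning): demo before planning ✓
(demo, snapshot): demo before snapshot ✓
(demo, standup): demo before standup ✓
(handoff, audit): handoff before audit ✓
(handoff, backup): handoff before backup ✓
(handoff, planning): handoff before planning ✓
(handoff, snapshot): handoff before snapshot ✓
(handoff, standup): handoff before standup ✓
(lunch, audit): lunch before audit ✓
(lunch, standup): lunch before standup ✓
(retro, audit): retro before audit ✓
(retro, backup): retro before backup ✓
(retro, handoff): retro before handoff ✓
(retro, load_test): retro before load_test ✓
(retro, planning): retro before planning ✓
(retro, snapshot): retro before snapshot ✓
(retro, standup): retro before standup ✓
(standup, audit): standup before audit ✓
Count: 22.

22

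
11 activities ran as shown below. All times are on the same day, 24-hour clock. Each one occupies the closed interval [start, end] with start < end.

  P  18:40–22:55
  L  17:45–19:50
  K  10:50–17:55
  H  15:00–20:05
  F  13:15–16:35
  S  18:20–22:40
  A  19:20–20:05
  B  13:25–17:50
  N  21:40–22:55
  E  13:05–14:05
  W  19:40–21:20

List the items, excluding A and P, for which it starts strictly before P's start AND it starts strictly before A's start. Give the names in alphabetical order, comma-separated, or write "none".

Conditions: its start is strictly before P's start (X.start < 18:40) AND its start is strictly before A's start (X.start < 19:20).
B: start 13:25 < 18:40? ✓; start 13:25 < 19:20? ✓ → yes.
E: start 13:05 < 18:40? ✓; start 13:05 < 19:20? ✓ → yes.
F: start 13:15 < 18:40? ✓; start 13:15 < 19:20? ✓ → yes.
H: start 15:00 < 18:40? ✓; start 15:00 < 19:20? ✓ → yes.
K: start 10:50 < 18:40? ✓; start 10:50 < 19:20? ✓ → yes.
L: start 17:45 < 18:40? ✓; start 17:45 < 19:20? ✓ → yes.
N: start 21:40 < 18:40? ✗; start 21:40 < 19:20? ✗ → no.
S: start 18:20 < 18:40? ✓; start 18:20 < 19:20? ✓ → yes.
W: start 19:40 < 18:40? ✗; start 19:40 < 19:20? ✗ → no.
Result: B, E, F, H, K, L, S.

B, E, F, H, K, L, S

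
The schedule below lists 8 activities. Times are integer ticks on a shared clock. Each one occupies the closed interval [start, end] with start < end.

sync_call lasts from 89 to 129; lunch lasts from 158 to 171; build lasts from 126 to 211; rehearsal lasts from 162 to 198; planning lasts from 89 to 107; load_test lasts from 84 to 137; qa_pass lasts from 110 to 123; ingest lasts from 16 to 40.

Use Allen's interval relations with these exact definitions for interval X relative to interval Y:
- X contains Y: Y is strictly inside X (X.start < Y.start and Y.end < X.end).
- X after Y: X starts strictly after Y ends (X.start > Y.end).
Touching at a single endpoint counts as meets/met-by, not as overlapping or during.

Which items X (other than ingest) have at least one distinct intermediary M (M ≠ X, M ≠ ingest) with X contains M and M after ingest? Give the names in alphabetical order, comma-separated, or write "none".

Target ingest = [16, 40].
Intermediaries M with M after ingest: build, load_test, lunch, planning, qa_pass, rehearsal, sync_call.
Via build — items with X contains build: none.
Via load_test — items with X contains load_test: none.
Via lunch — items with X contains lunch: build.
Via planning — items with X contains planning: load_test.
Via qa_pass — items with X contains qa_pass: load_test, sync_call.
Via rehearsal — items with X contains rehearsal: build.
Via sync_call — items with X contains sync_call: load_test.
Union: build, load_test, sync_call.

build, load_test, sync_call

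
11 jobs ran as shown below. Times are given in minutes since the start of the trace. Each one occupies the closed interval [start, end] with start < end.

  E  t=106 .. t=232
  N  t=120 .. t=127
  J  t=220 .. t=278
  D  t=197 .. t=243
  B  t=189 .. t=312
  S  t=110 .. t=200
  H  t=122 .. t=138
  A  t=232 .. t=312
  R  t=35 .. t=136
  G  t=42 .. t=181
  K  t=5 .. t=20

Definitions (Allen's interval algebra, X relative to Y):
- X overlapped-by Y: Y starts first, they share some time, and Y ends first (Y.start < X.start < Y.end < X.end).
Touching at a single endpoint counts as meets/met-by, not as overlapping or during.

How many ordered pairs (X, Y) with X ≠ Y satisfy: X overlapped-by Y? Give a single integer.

15

Checking all 110 ordered pairs for relation 'overlapped-by'; matching pairs in alphabetical order:
(A, D): A overlapped-by D ✓
(A, J): A overlapped-by J ✓
(B, E): B overlapped-by E ✓
(B, S): B overlapped-by S ✓
(D, E): D overlapped-by E ✓
(D, S): D overlapped-by S ✓
(E, G): E overlapped-by G ✓
(E, R): E overlapped-by R ✓
(G, R): G overlapped-by R ✓
(H, N): H overlapped-by N ✓
(H, R): H overlapped-by R ✓
(J, D): J overlapped-by D ✓
(J, E): J overlapped-by E ✓
(S, G): S overlapped-by G ✓
(S, R): S overlapped-by R ✓
Count: 15.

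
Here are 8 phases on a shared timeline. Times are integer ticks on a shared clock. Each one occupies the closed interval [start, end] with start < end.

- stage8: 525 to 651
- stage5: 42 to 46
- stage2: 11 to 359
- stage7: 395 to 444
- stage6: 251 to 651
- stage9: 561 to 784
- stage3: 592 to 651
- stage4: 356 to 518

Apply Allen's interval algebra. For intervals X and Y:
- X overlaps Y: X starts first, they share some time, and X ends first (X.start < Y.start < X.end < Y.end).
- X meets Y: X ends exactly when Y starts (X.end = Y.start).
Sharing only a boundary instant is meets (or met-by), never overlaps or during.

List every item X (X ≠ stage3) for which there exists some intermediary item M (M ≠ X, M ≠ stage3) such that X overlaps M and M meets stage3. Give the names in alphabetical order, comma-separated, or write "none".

Target stage3 = [592, 651].
Intermediaries M with M meets stage3: none.
Union: none.

none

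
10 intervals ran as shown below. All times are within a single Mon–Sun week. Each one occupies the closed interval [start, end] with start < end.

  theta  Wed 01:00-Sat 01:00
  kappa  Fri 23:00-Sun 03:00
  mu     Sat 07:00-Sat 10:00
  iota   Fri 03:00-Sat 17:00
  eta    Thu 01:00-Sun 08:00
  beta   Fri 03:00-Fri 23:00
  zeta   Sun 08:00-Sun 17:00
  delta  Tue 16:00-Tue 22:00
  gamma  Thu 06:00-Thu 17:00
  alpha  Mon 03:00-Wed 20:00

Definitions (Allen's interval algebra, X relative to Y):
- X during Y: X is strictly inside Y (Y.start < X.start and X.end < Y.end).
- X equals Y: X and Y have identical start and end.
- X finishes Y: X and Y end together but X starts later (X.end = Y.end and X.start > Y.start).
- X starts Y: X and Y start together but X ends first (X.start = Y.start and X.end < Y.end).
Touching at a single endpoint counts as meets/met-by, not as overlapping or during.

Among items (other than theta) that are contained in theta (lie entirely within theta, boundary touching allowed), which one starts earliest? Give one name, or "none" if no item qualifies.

gamma

Target theta = [Wed 01:00, Sat 01:00].
alpha [Mon 03:00, Wed 20:00] → overlaps → excluded.
beta [Fri 03:00, Fri 23:00] → during → candidate.
delta [Tue 16:00, Tue 22:00] → before → excluded.
eta [Thu 01:00, Sun 08:00] → overlapped-by → excluded.
gamma [Thu 06:00, Thu 17:00] → during → candidate.
iota [Fri 03:00, Sat 17:00] → overlapped-by → excluded.
kappa [Fri 23:00, Sun 03:00] → overlapped-by → excluded.
mu [Sat 07:00, Sat 10:00] → after → excluded.
zeta [Sun 08:00, Sun 17:00] → after → excluded.
Among candidates, earliest start is Thu 06:00 → gamma.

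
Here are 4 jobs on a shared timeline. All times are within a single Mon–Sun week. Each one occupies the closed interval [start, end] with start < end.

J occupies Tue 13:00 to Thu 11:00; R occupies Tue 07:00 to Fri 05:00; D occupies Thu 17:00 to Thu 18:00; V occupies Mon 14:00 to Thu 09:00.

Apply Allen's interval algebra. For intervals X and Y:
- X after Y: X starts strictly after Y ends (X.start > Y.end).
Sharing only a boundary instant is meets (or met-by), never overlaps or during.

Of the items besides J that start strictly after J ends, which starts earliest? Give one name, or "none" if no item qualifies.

D

Target J = [Tue 13:00, Thu 11:00].
D [Thu 17:00, Thu 18:00] → after → candidate.
R [Tue 07:00, Fri 05:00] → contains → excluded.
V [Mon 14:00, Thu 09:00] → overlaps → excluded.
Among candidates, earliest start is Thu 17:00 → D.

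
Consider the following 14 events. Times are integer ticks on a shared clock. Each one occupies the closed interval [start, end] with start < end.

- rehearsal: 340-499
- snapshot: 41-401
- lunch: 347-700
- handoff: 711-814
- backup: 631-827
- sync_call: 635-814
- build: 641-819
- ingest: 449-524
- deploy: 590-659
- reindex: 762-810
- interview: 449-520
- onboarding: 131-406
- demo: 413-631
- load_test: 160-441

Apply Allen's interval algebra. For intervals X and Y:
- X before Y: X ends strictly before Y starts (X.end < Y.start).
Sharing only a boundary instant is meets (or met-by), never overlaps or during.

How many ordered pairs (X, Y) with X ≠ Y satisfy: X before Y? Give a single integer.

52

Checking all 182 ordered pairs for relation 'before'; matching pairs in alphabetical order:
(demo, build): demo before build ✓
(demo, handoff): demo before handoff ✓
(demo, reindex): demo before reindex ✓
(demo, sync_call): demo before sync_call ✓
(deploy, handoff): deploy before handoff ✓
(deploy, reindex): deploy before reindex ✓
(ingest, backup): ingest before backup ✓
(ingest, build): ingest before build ✓
(ingest, deploy): ingest before deploy ✓
(ingest, handoff): ingest before handoff ✓
(ingest, reindex): ingest before reindex ✓
(ingest, sync_call): ingest before sync_call ✓
(interview, backup): interview before backup ✓
(interview, build): interview before build ✓
(interview, deploy): interview before deploy ✓
(interview, handoff): interview before handoff ✓
(interview, reindex): interview before reindex ✓
(interview, sync_call): interview before sync_call ✓
(load_test, backup): load_test before backup ✓
(load_test, build): load_test before build ✓
(load_test, deploy): load_test before deploy ✓
(load_test, handoff): load_test before handoff ✓
(load_test, ingest): load_test before ingest ✓
(load_test, interview): load_test before interview ✓
... plus 28 further pairs not listed.
Count: 52.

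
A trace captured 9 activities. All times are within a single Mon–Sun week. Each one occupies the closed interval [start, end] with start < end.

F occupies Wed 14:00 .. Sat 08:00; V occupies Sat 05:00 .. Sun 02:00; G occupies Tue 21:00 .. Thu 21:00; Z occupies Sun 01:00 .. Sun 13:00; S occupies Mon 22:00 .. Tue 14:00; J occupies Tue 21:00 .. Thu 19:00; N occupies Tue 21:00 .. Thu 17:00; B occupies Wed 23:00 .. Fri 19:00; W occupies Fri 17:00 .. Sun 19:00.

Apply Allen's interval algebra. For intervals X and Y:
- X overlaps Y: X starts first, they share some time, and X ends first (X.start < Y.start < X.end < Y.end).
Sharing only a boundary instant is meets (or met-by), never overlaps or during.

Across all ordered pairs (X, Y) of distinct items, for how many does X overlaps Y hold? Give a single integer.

10

Checking all 72 ordered pairs for relation 'overlaps'; matching pairs in alphabetical order:
(B, W): B overlaps W ✓
(F, V): F overlaps V ✓
(F, W): F overlaps W ✓
(G, B): G overlaps B ✓
(G, F): G overlaps F ✓
(J, B): J overlaps B ✓
(J, F): J overlaps F ✓
(N, B): N overlaps B ✓
(N, F): N overlaps F ✓
(V, Z): V overlaps Z ✓
Count: 10.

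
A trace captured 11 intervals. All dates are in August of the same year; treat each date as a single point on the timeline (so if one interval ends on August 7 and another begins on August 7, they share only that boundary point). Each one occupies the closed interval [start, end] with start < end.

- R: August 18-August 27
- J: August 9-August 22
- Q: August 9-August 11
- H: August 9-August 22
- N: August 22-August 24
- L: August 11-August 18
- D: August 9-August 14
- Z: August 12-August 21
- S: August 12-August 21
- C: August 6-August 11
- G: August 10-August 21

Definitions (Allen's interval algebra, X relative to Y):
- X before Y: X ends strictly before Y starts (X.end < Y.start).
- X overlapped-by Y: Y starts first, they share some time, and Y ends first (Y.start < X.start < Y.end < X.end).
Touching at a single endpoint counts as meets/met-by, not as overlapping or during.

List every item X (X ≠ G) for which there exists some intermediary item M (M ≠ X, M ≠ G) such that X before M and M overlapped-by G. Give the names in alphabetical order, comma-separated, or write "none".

Target G = [August 10, August 21].
Intermediaries M with M overlapped-by G: R.
Via R — items with X before R: C, D, Q.
Union: C, D, Q.

C, D, Q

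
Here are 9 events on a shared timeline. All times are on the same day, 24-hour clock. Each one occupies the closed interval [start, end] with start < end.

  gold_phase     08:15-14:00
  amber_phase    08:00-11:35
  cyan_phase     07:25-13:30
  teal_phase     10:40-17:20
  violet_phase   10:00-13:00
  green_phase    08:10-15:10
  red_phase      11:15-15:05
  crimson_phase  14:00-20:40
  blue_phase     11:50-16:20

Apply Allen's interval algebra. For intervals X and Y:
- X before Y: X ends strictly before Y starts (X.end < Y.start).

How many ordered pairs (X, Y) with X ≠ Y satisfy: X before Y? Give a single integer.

Checking all 72 ordered pairs for relation 'before'; matching pairs in alphabetical order:
(amber_phase, blue_phase): amber_phase before blue_phase ✓
(amber_phase, crimson_phase): amber_phase before crimson_phase ✓
(cyan_phase, crimson_phase): cyan_phase before crimson_phase ✓
(violet_phase, crimson_phase): violet_phase before crimson_phase ✓
Count: 4.

4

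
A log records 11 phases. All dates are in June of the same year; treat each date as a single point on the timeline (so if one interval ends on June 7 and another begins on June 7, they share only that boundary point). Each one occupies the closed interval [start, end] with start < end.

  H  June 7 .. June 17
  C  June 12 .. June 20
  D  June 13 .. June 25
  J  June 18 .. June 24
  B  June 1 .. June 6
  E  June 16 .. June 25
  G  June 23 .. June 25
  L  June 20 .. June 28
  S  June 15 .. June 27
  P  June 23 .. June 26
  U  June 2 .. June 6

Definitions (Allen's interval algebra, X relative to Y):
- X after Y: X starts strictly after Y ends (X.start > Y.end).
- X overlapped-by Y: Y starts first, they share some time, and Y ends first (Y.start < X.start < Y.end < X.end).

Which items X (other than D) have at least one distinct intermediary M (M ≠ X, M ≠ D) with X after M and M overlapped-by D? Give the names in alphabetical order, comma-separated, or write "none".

Target D = [June 13, June 25].
Intermediaries M with M overlapped-by D: L, P, S.
Via L — items with X after L: none.
Via P — items with X after P: none.
Via S — items with X after S: none.
Union: none.

none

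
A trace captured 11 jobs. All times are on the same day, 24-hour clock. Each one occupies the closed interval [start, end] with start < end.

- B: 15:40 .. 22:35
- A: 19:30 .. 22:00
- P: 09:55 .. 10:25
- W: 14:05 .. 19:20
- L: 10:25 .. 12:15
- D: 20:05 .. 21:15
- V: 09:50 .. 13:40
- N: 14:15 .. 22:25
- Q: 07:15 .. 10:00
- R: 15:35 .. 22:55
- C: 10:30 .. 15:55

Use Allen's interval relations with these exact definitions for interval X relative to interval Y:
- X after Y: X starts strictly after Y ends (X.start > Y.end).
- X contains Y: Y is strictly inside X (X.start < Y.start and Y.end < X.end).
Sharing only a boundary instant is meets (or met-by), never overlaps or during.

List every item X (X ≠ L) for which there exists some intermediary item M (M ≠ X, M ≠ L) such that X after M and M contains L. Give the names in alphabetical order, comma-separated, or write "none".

Target L = [10:25, 12:15].
Intermediaries M with M contains L: V.
Via V — items with X after V: A, B, D, N, R, W.
Union: A, B, D, N, R, W.

A, B, D, N, R, W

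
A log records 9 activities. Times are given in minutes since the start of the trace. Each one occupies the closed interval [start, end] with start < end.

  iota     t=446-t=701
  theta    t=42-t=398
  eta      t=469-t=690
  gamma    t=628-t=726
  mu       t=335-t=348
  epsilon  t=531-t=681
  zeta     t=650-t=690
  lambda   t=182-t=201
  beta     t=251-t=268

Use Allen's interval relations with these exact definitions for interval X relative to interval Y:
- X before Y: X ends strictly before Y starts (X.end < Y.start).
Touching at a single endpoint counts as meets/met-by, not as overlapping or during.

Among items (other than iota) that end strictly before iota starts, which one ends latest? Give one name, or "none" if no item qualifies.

Target iota = [t=446, t=701].
beta [t=251, t=268] → before → candidate.
epsilon [t=531, t=681] → during → excluded.
eta [t=469, t=690] → during → excluded.
gamma [t=628, t=726] → overlapped-by → excluded.
lambda [t=182, t=201] → before → candidate.
mu [t=335, t=348] → before → candidate.
theta [t=42, t=398] → before → candidate.
zeta [t=650, t=690] → during → excluded.
Among candidates, latest end is t=398 → theta.

theta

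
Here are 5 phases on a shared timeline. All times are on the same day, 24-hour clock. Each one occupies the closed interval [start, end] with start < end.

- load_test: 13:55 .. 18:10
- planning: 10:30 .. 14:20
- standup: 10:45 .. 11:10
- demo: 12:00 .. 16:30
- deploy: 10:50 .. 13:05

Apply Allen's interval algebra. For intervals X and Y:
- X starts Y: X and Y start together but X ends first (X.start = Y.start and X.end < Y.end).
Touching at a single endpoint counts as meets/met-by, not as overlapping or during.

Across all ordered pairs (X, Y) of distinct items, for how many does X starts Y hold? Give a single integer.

0

Checking all 20 ordered pairs for relation 'starts'; matching pairs in alphabetical order:
No pair satisfies it.
Count: 0.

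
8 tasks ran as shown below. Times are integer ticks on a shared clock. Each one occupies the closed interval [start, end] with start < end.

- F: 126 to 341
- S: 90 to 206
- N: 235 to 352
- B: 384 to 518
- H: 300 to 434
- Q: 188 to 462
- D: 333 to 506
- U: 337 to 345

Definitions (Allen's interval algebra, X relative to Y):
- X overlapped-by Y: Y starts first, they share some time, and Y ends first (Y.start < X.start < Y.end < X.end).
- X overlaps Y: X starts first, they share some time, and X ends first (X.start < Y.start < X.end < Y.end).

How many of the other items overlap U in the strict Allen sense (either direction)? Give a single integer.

Target U = [337, 345].
B [384, 518] → after → no.
D [333, 506] → contains → no.
F [126, 341] → overlaps → counts.
H [300, 434] → contains → no.
N [235, 352] → contains → no.
Q [188, 462] → contains → no.
S [90, 206] → before → no.
Total: 1.

1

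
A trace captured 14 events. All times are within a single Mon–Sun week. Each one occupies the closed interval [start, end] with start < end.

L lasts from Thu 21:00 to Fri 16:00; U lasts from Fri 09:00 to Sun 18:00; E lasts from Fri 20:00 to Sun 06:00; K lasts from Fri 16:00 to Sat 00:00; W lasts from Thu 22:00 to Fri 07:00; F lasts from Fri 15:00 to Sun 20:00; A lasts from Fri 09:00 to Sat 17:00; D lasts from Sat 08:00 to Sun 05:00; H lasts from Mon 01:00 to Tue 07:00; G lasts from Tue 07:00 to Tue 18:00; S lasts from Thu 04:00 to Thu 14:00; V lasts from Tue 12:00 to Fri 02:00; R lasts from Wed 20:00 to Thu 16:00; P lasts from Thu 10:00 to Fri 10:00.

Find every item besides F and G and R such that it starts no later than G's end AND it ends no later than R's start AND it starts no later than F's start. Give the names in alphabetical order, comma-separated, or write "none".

H

Conditions: its start is no later than G's end (X.start <= Tue 18:00) AND its end is no later than R's start (X.end <= Wed 20:00) AND its start is no later than F's start (X.start <= Fri 15:00).
A: start Fri 09:00 <= Tue 18:00? ✗; end Sat 17:00 <= Wed 20:00? ✗; start Fri 09:00 <= Fri 15:00? ✓ → no.
D: start Sat 08:00 <= Tue 18:00? ✗; end Sun 05:00 <= Wed 20:00? ✗; start Sat 08:00 <= Fri 15:00? ✗ → no.
E: start Fri 20:00 <= Tue 18:00? ✗; end Sun 06:00 <= Wed 20:00? ✗; start Fri 20:00 <= Fri 15:00? ✗ → no.
H: start Mon 01:00 <= Tue 18:00? ✓; end Tue 07:00 <= Wed 20:00? ✓; start Mon 01:00 <= Fri 15:00? ✓ → yes.
K: start Fri 16:00 <= Tue 18:00? ✗; end Sat 00:00 <= Wed 20:00? ✗; start Fri 16:00 <= Fri 15:00? ✗ → no.
L: start Thu 21:00 <= Tue 18:00? ✗; end Fri 16:00 <= Wed 20:00? ✗; start Thu 21:00 <= Fri 15:00? ✓ → no.
P: start Thu 10:00 <= Tue 18:00? ✗; end Fri 10:00 <= Wed 20:00? ✗; start Thu 10:00 <= Fri 15:00? ✓ → no.
S: start Thu 04:00 <= Tue 18:00? ✗; end Thu 14:00 <= Wed 20:00? ✗; start Thu 04:00 <= Fri 15:00? ✓ → no.
U: start Fri 09:00 <= Tue 18:00? ✗; end Sun 18:00 <= Wed 20:00? ✗; start Fri 09:00 <= Fri 15:00? ✓ → no.
V: start Tue 12:00 <= Tue 18:00? ✓; end Fri 02:00 <= Wed 20:00? ✗; start Tue 12:00 <= Fri 15:00? ✓ → no.
W: start Thu 22:00 <= Tue 18:00? ✗; end Fri 07:00 <= Wed 20:00? ✗; start Thu 22:00 <= Fri 15:00? ✓ → no.
Result: H.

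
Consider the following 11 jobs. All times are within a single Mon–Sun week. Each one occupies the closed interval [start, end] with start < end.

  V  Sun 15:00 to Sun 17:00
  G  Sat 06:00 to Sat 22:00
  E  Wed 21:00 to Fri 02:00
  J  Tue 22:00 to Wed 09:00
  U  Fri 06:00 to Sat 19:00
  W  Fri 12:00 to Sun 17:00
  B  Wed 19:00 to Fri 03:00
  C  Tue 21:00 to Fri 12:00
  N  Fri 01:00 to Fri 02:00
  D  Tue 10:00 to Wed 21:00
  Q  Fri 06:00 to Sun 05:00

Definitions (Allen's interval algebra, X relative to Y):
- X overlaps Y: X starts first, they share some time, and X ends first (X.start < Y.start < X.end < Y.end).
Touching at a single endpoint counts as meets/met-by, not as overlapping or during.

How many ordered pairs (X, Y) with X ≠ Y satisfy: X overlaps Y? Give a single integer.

Checking all 110 ordered pairs for relation 'overlaps'; matching pairs in alphabetical order:
(C, Q): C overlaps Q ✓
(C, U): C overlaps U ✓
(D, B): D overlaps B ✓
(D, C): D overlaps C ✓
(Q, W): Q overlaps W ✓
(U, G): U overlaps G ✓
(U, W): U overlaps W ✓
Count: 7.

7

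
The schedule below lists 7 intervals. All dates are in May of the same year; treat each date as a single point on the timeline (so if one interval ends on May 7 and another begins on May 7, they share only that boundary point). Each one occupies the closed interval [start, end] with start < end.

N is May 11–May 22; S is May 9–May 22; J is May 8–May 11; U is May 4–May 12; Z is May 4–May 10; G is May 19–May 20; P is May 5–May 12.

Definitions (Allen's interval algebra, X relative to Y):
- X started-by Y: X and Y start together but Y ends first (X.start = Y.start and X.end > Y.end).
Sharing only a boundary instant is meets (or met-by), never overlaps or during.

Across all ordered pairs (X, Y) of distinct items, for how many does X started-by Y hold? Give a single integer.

1

Checking all 42 ordered pairs for relation 'started-by'; matching pairs in alphabetical order:
(U, Z): U started-by Z ✓
Count: 1.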